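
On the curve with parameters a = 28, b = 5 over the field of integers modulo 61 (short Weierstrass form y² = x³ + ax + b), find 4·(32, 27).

Write P = (32, 27).
Repeated addition: build up to 4P.
2P: tangent at (32, 27): λ = (3·32² + 28)/(2·27) ≡ 50/54. 54⁻¹ ≡ 26 (mod 61) since 54·26 = 1404 ≡ 1, so λ ≡ 50·26 ≡ 19.
  x = λ² - 32 - 32 = 361 - 64 ≡ 53; y = λ·(32 - 53) - 27 ≡ 1. → (53, 1)
3P: (53, 1) + (32, 27). λ = (27 - 1)/(32 - 53) ≡ 26/40 mod 61. 40⁻¹ ≡ 29 (mod 61), so λ ≡ 22.
  x = λ² - 53 - 32 = 484 - 85 ≡ 33; y = λ·(53 - 33) - 1 ≡ 12. → (33, 12)
4P: (33, 12) + (32, 27). λ = (27 - 12)/(32 - 33) ≡ 15/60 mod 61. 60⁻¹ ≡ 60 (mod 61) since 60·60 = 3600 ≡ 1, so λ ≡ 46.
  x = λ² - 33 - 32 = 2116 - 65 ≡ 38; y = λ·(33 - 38) - 12 ≡ 2. → (38, 2)

(38, 2)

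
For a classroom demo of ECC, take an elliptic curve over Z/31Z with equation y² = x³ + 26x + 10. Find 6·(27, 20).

O

Write G = (27, 20).
Repeated addition: build up to 6G.
2G: tangent at (27, 20): λ = (3·27² + 26)/(2·20) ≡ 12/9. 9⁻¹ ≡ 7 (mod 31), so λ ≡ 12·7 ≡ 22.
  x = λ² - 27 - 27 = 484 - 54 ≡ 27; y = λ·(27 - 27) - 20 ≡ 11. → (27, 11)
3G: (27, 11) + (27, 20): same x and y₁ ≡ -y₂, so the sum is 𝒪.
4G: 𝒪 + (27, 20) = (27, 20) (identity).
5G: tangent at (27, 20): λ = (3·27² + 26)/(2·20) ≡ 12/9. 9⁻¹ ≡ 7 (mod 31), so λ ≡ 12·7 ≡ 22.
  x = λ² - 27 - 27 = 484 - 54 ≡ 27; y = λ·(27 - 27) - 20 ≡ 11. → (27, 11)
6G: (27, 11) + (27, 20): same x and y₁ ≡ -y₂, so the sum is 𝒪.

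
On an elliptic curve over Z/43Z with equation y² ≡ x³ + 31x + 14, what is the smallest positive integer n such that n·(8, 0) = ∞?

2

2P: (8, 0) + (8, 0): same x and y₁ ≡ -y₂, so the sum is ∞.
2P = ∞, so the order is 2.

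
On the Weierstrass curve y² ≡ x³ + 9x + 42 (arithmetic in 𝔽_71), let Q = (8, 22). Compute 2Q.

tangent at (8, 22): λ = (3·8² + 9)/(2·22) ≡ 59/44. 44⁻¹ ≡ 21 (mod 71) since 44·21 = 924 ≡ 1, so λ ≡ 59·21 ≡ 32.
  x = λ² - 8 - 8 = 1024 - 16 ≡ 14; y = λ·(8 - 14) - 22 ≡ 70. → (14, 70)

(14, 70)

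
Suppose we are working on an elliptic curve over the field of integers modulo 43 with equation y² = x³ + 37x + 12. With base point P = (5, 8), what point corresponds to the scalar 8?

Repeated addition: build up to 8P.
2P: tangent at (5, 8): λ = (3·5² + 37)/(2·8) ≡ 26/16. 16⁻¹ ≡ 35 (mod 43), so λ ≡ 26·35 ≡ 7.
  x = λ² - 5 - 5 = 49 - 10 ≡ 39; y = λ·(5 - 39) - 8 ≡ 12. → (39, 12)
3P: (39, 12) + (5, 8). λ = (8 - 12)/(5 - 39) ≡ 39/9 mod 43. 9⁻¹ ≡ 24 (mod 43), so λ ≡ 33.
  x = λ² - 39 - 5 = 1089 - 44 ≡ 13; y = λ·(39 - 13) - 12 ≡ 29. → (13, 29)
4P: (13, 29) + (5, 8). λ = (8 - 29)/(5 - 13) ≡ 22/35 mod 43. 35⁻¹ ≡ 16 (mod 43), so λ ≡ 8.
  x = λ² - 13 - 5 = 64 - 18 ≡ 3; y = λ·(13 - 3) - 29 ≡ 8. → (3, 8)
5P: (3, 8) + (5, 8). λ = (8 - 8)/(5 - 3) ≡ 0/2 mod 43. 2⁻¹ ≡ 22 (mod 43), so λ ≡ 0.
  x = λ² - 3 - 5 = 0 - 8 ≡ 35; y = λ·(3 - 35) - 8 ≡ 35. → (35, 35)
6P: (35, 35) + (5, 8). λ = (8 - 35)/(5 - 35) ≡ 16/13 mod 43. 13⁻¹ ≡ 10 (mod 43) since 13·10 = 130 ≡ 1, so λ ≡ 31.
  x = λ² - 35 - 5 = 961 - 40 ≡ 18; y = λ·(35 - 18) - 35 ≡ 19. → (18, 19)
7P: (18, 19) + (5, 8). λ = (8 - 19)/(5 - 18) ≡ 32/30 mod 43. 30⁻¹ ≡ 33 (mod 43), so λ ≡ 24.
  x = λ² - 18 - 5 = 576 - 23 ≡ 37; y = λ·(18 - 37) - 19 ≡ 41. → (37, 41)
8P: (37, 41) + (5, 8). λ = (8 - 41)/(5 - 37) ≡ 10/11 mod 43. 11⁻¹ ≡ 4 (mod 43) since 11·4 = 44 ≡ 1, so λ ≡ 40.
  x = λ² - 37 - 5 = 1600 - 42 ≡ 10; y = λ·(37 - 10) - 41 ≡ 7. → (10, 7)

(10, 7)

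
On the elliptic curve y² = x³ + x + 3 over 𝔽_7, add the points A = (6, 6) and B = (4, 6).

(6, 6) + (4, 6). λ = (6 - 6)/(4 - 6) ≡ 0/5 mod 7. 5⁻¹ ≡ 3 (mod 7), so λ ≡ 0.
  x = λ² - 6 - 4 = 0 - 10 ≡ 4; y = λ·(6 - 4) - 6 ≡ 1. → (4, 1)

(4, 1)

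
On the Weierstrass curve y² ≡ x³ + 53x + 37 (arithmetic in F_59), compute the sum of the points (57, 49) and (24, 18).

(42, 8)

(57, 49) + (24, 18). λ = (18 - 49)/(24 - 57) ≡ 28/26 mod 59. 26⁻¹ ≡ 25 (mod 59) since 26·25 = 650 ≡ 1, so λ ≡ 51.
  x = λ² - 57 - 24 = 2601 - 81 ≡ 42; y = λ·(57 - 42) - 49 ≡ 8. → (42, 8)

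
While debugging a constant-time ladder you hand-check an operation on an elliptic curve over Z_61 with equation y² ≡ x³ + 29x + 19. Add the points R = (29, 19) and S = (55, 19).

(29, 19) + (55, 19). λ = (19 - 19)/(55 - 29) ≡ 0/26 mod 61. 26⁻¹ ≡ 54 (mod 61) since 26·54 = 1404 ≡ 1, so λ ≡ 0.
  x = λ² - 29 - 55 = 0 - 84 ≡ 38; y = λ·(29 - 38) - 19 ≡ 42. → (38, 42)

(38, 42)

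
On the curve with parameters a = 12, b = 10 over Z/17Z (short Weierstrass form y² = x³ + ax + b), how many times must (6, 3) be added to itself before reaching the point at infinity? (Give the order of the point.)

2P: tangent at (6, 3): λ = (3·6² + 12)/(2·3) ≡ 1/6. 6⁻¹ ≡ 3 (mod 17) since 6·3 = 18 ≡ 1, so λ ≡ 1·3 ≡ 3.
  x = λ² - 6 - 6 = 9 - 12 ≡ 14; y = λ·(6 - 14) - 3 ≡ 7. → (14, 7)
3P: (14, 7) + (6, 3). λ = (3 - 7)/(6 - 14) ≡ 13/9 mod 17. 9⁻¹ ≡ 2 (mod 17) since 9·2 = 18 ≡ 1, so λ ≡ 9.
  x = λ² - 14 - 6 = 81 - 20 ≡ 10; y = λ·(14 - 10) - 7 ≡ 12. → (10, 12)
4P: (10, 12) + (6, 3). λ = (3 - 12)/(6 - 10) ≡ 8/13 mod 17. 13⁻¹ ≡ 4 (mod 17), so λ ≡ 15.
  x = λ² - 10 - 6 = 225 - 16 ≡ 5; y = λ·(10 - 5) - 12 ≡ 12. → (5, 12)
5P: (5, 12) + (6, 3). λ = (3 - 12)/(6 - 5) ≡ 8/1 mod 17. 1⁻¹ ≡ 1 (mod 17) since 1·1 = 1 ≡ 1, so λ ≡ 8.
  x = λ² - 5 - 6 = 64 - 11 ≡ 2; y = λ·(5 - 2) - 12 ≡ 12. → (2, 12)
6P: (2, 12) + (6, 3). λ = (3 - 12)/(6 - 2) ≡ 8/4 mod 17. 4⁻¹ ≡ 13 (mod 17) since 4·13 = 52 ≡ 1, so λ ≡ 2.
  x = λ² - 2 - 6 = 4 - 8 ≡ 13; y = λ·(2 - 13) - 12 ≡ 0. → (13, 0)
7P: (13, 0) + (6, 3). λ = (3 - 0)/(6 - 13) ≡ 3/10 mod 17. 10⁻¹ ≡ 12 (mod 17) since 10·12 = 120 ≡ 1, so λ ≡ 2.
  x = λ² - 13 - 6 = 4 - 19 ≡ 2; y = λ·(13 - 2) - 0 ≡ 5. → (2, 5)
8P: (2, 5) + (6, 3). λ = (3 - 5)/(6 - 2) ≡ 15/4 mod 17. 4⁻¹ ≡ 13 (mod 17) since 4·13 = 52 ≡ 1, so λ ≡ 8.
  x = λ² - 2 - 6 = 64 - 8 ≡ 5; y = λ·(2 - 5) - 5 ≡ 5. → (5, 5)
9P: (5, 5) + (6, 3). λ = (3 - 5)/(6 - 5) ≡ 15/1 mod 17. 1⁻¹ ≡ 1 (mod 17), so λ ≡ 15.
  x = λ² - 5 - 6 = 225 - 11 ≡ 10; y = λ·(5 - 10) - 5 ≡ 5. → (10, 5)
10P: (10, 5) + (6, 3). λ = (3 - 5)/(6 - 10) ≡ 15/13 mod 17. 13⁻¹ ≡ 4 (mod 17), so λ ≡ 9.
  x = λ² - 10 - 6 = 81 - 16 ≡ 14; y = λ·(10 - 14) - 5 ≡ 10. → (14, 10)
11P: (14, 10) + (6, 3). λ = (3 - 10)/(6 - 14) ≡ 10/9 mod 17. 9⁻¹ ≡ 2 (mod 17) since 9·2 = 18 ≡ 1, so λ ≡ 3.
  x = λ² - 14 - 6 = 9 - 20 ≡ 6; y = λ·(14 - 6) - 10 ≡ 14. → (6, 14)
12P: (6, 14) + (6, 3): same x and y₁ ≡ -y₂, so the sum is the point at infinity.
12P = the point at infinity, so the order is 12.

12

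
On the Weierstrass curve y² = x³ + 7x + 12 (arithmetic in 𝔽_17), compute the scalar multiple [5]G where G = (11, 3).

Double-and-add on 5 = (101)₂. Start with G = (11, 3) for the leading 1-bit.
double: tangent at (11, 3): λ = (3·11² + 7)/(2·3) ≡ 13/6. 6⁻¹ ≡ 3 (mod 17), so λ ≡ 13·3 ≡ 5.
  x = λ² - 11 - 11 = 25 - 22 ≡ 3; y = λ·(11 - 3) - 3 ≡ 3. → (3, 3)
double: tangent at (3, 3): λ = (3·3² + 7)/(2·3) ≡ 0/6. 6⁻¹ ≡ 3 (mod 17), so λ ≡ 0·3 ≡ 0.
  x = λ² - 3 - 3 = 0 - 6 ≡ 11; y = λ·(3 - 11) - 3 ≡ 14. → (11, 14)
add G: (11, 14) + (11, 3): same x and y₁ ≡ -y₂, so the sum is ∞.

O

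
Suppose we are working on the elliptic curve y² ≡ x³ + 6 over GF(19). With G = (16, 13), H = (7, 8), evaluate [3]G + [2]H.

First 3G:
Repeated addition: build up to 3G.
2G: tangent at (16, 13): λ = (3·16² + 0)/(2·13) ≡ 8/7. 7⁻¹ ≡ 11 (mod 19) since 7·11 = 77 ≡ 1, so λ ≡ 8·11 ≡ 12.
  x = λ² - 16 - 16 = 144 - 32 ≡ 17; y = λ·(16 - 17) - 13 ≡ 13. → (17, 13)
3G: (17, 13) + (16, 13). λ = (13 - 13)/(16 - 17) ≡ 0/18 mod 19. 18⁻¹ ≡ 18 (mod 19) since 18·18 = 324 ≡ 1, so λ ≡ 0.
  x = λ² - 17 - 16 = 0 - 33 ≡ 5; y = λ·(17 - 5) - 13 ≡ 6. → (5, 6)
3G = (5, 6).
Next 2H:
Repeated addition: build up to 2H.
2H: tangent at (7, 8): λ = (3·7² + 0)/(2·8) ≡ 14/16. 16⁻¹ ≡ 6 (mod 19) since 16·6 = 96 ≡ 1, so λ ≡ 14·6 ≡ 8.
  x = λ² - 7 - 7 = 64 - 14 ≡ 12; y = λ·(7 - 12) - 8 ≡ 9. → (12, 9)
2H = (12, 9).
Finally 3G + 2H:
(5, 6) + (12, 9). λ = (9 - 6)/(12 - 5) ≡ 3/7 mod 19. 7⁻¹ ≡ 11 (mod 19), so λ ≡ 14.
  x = λ² - 5 - 12 = 196 - 17 ≡ 8; y = λ·(5 - 8) - 6 ≡ 9. → (8, 9)

(8, 9)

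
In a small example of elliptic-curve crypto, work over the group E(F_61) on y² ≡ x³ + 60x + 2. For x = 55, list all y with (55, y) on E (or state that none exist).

x³ + 60x + 2 = 169677 ≡ 36 (mod 61).
Square roots of 36 mod 61: 6 and 55 (since 6² = 36 ≡ 36).

6, 55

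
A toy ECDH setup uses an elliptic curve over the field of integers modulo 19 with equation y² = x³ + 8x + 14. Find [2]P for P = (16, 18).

(13, 15)

tangent at (16, 18): λ = (3·16² + 8)/(2·18) ≡ 16/17. 17⁻¹ ≡ 9 (mod 19) since 17·9 = 153 ≡ 1, so λ ≡ 16·9 ≡ 11.
  x = λ² - 16 - 16 = 121 - 32 ≡ 13; y = λ·(16 - 13) - 18 ≡ 15. → (13, 15)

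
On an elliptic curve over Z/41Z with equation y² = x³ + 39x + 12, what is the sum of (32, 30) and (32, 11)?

O

The two points share x = 32 and their y-coordinates satisfy 30 + 11 ≡ 0 (mod 41), so they are inverses. Their sum is the point at infinity.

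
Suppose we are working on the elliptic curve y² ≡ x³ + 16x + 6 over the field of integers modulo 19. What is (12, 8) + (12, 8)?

tangent at (12, 8): λ = (3·12² + 16)/(2·8) ≡ 11/16. 16⁻¹ ≡ 6 (mod 19), so λ ≡ 11·6 ≡ 9.
  x = λ² - 12 - 12 = 81 - 24 ≡ 0; y = λ·(12 - 0) - 8 ≡ 5. → (0, 5)

(0, 5)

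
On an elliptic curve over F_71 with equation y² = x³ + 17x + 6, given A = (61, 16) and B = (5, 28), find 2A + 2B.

First 2A:
Repeated addition: build up to 2A.
2A: tangent at (61, 16): λ = (3·61² + 17)/(2·16) ≡ 33/32. 32⁻¹ ≡ 20 (mod 71) since 32·20 = 640 ≡ 1, so λ ≡ 33·20 ≡ 21.
  x = λ² - 61 - 61 = 441 - 122 ≡ 35; y = λ·(61 - 35) - 16 ≡ 33. → (35, 33)
2A = (35, 33).
Next 2B:
Repeated addition: build up to 2B.
2B: tangent at (5, 28): λ = (3·5² + 17)/(2·28) ≡ 21/56. 56⁻¹ ≡ 52 (mod 71), so λ ≡ 21·52 ≡ 27.
  x = λ² - 5 - 5 = 729 - 10 ≡ 9; y = λ·(5 - 9) - 28 ≡ 6. → (9, 6)
2B = (9, 6).
Finally 2A + 2B:
(35, 33) + (9, 6). λ = (6 - 33)/(9 - 35) ≡ 44/45 mod 71. 45⁻¹ ≡ 30 (mod 71), so λ ≡ 42.
  x = λ² - 35 - 9 = 1764 - 44 ≡ 16; y = λ·(35 - 16) - 33 ≡ 55. → (16, 55)

(16, 55)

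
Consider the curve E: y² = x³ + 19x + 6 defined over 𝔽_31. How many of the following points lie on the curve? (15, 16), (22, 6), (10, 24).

3

(15, 16): 16² ≡ 8, rhs ≡ 8 → on.
(22, 6): 6² ≡ 5, rhs ≡ 5 → on.
(10, 24): 24² ≡ 18, rhs ≡ 18 → on.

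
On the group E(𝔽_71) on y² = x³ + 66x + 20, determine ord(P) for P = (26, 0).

2

2P: (26, 0) + (26, 0): same x and y₁ ≡ -y₂, so the sum is the point at infinity.
2P = the point at infinity, so the order is 2.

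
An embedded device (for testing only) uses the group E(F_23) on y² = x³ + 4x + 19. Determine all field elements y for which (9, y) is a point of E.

5, 18

x³ + 4x + 19 = 784 ≡ 2 (mod 23).
Square roots of 2 mod 23: 5 and 18 (since 5² = 25 ≡ 2).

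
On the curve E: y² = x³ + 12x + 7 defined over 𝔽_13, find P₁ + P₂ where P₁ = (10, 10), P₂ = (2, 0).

(10, 10) + (2, 0). λ = (0 - 10)/(2 - 10) ≡ 3/5 mod 13. 5⁻¹ ≡ 8 (mod 13), so λ ≡ 11.
  x = λ² - 10 - 2 = 121 - 12 ≡ 5; y = λ·(10 - 5) - 10 ≡ 6. → (5, 6)

(5, 6)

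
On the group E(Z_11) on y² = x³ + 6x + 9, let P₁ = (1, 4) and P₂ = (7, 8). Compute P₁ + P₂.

(1, 7)

(1, 4) + (7, 8). λ = (8 - 4)/(7 - 1) ≡ 4/6 mod 11. 6⁻¹ ≡ 2 (mod 11), so λ ≡ 8.
  x = λ² - 1 - 7 = 64 - 8 ≡ 1; y = λ·(1 - 1) - 4 ≡ 7. → (1, 7)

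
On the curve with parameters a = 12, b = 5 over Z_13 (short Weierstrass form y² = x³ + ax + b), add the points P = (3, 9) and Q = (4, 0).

(3, 9) + (4, 0). λ = (0 - 9)/(4 - 3) ≡ 4/1 mod 13. 1⁻¹ ≡ 1 (mod 13) since 1·1 = 1 ≡ 1, so λ ≡ 4.
  x = λ² - 3 - 4 = 16 - 7 ≡ 9; y = λ·(3 - 9) - 9 ≡ 6. → (9, 6)

(9, 6)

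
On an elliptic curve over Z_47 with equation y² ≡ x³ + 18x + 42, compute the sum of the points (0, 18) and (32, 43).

(23, 36)

(0, 18) + (32, 43). λ = (43 - 18)/(32 - 0) ≡ 25/32 mod 47. 32⁻¹ ≡ 25 (mod 47), so λ ≡ 14.
  x = λ² - 0 - 32 = 196 - 32 ≡ 23; y = λ·(0 - 23) - 18 ≡ 36. → (23, 36)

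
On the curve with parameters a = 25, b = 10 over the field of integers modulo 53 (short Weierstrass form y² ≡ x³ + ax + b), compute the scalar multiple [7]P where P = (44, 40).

(25, 28)

Double-and-add on 7 = (111)₂. Start with P = (44, 40) for the leading 1-bit.
double: tangent at (44, 40): λ = (3·44² + 25)/(2·40) ≡ 3/27. 27⁻¹ ≡ 2 (mod 53) since 27·2 = 54 ≡ 1, so λ ≡ 3·2 ≡ 6.
  x = λ² - 44 - 44 = 36 - 88 ≡ 1; y = λ·(44 - 1) - 40 ≡ 6. → (1, 6)
add P: (1, 6) + (44, 40). λ = (40 - 6)/(44 - 1) ≡ 34/43 mod 53. 43⁻¹ ≡ 37 (mod 53), so λ ≡ 39.
  x = λ² - 1 - 44 = 1521 - 45 ≡ 45; y = λ·(1 - 45) - 6 ≡ 27. → (45, 27)
double: tangent at (45, 27): λ = (3·45² + 25)/(2·27) ≡ 5/1. 1⁻¹ ≡ 1 (mod 53), so λ ≡ 5·1 ≡ 5.
  x = λ² - 45 - 45 = 25 - 90 ≡ 41; y = λ·(45 - 41) - 27 ≡ 46. → (41, 46)
add P: (41, 46) + (44, 40). λ = (40 - 46)/(44 - 41) ≡ 47/3 mod 53. 3⁻¹ ≡ 18 (mod 53), so λ ≡ 51.
  x = λ² - 41 - 44 = 2601 - 85 ≡ 25; y = λ·(41 - 25) - 46 ≡ 28. → (25, 28)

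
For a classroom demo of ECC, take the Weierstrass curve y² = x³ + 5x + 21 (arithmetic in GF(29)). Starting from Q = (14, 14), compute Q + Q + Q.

(25, 16)

Repeated addition: build up to 3Q.
2Q: tangent at (14, 14): λ = (3·14² + 5)/(2·14) ≡ 13/28. 28⁻¹ ≡ 28 (mod 29), so λ ≡ 13·28 ≡ 16.
  x = λ² - 14 - 14 = 256 - 28 ≡ 25; y = λ·(14 - 25) - 14 ≡ 13. → (25, 13)
3Q: (25, 13) + (14, 14). λ = (14 - 13)/(14 - 25) ≡ 1/18 mod 29. 18⁻¹ ≡ 21 (mod 29), so λ ≡ 21.
  x = λ² - 25 - 14 = 441 - 39 ≡ 25; y = λ·(25 - 25) - 13 ≡ 16. → (25, 16)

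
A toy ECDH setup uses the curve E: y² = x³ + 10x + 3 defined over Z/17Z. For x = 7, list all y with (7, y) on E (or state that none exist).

x³ + 10x + 3 = 416 ≡ 8 (mod 17).
Square roots of 8 mod 17: 5 and 12 (since 5² = 25 ≡ 8).

5, 12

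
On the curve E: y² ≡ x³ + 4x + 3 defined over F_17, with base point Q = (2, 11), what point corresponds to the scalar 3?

(13, 5)

Repeated addition: build up to 3Q.
2Q: tangent at (2, 11): λ = (3·2² + 4)/(2·11) ≡ 16/5. 5⁻¹ ≡ 7 (mod 17) since 5·7 = 35 ≡ 1, so λ ≡ 16·7 ≡ 10.
  x = λ² - 2 - 2 = 100 - 4 ≡ 11; y = λ·(2 - 11) - 11 ≡ 1. → (11, 1)
3Q: (11, 1) + (2, 11). λ = (11 - 1)/(2 - 11) ≡ 10/8 mod 17. 8⁻¹ ≡ 15 (mod 17) since 8·15 = 120 ≡ 1, so λ ≡ 14.
  x = λ² - 11 - 2 = 196 - 13 ≡ 13; y = λ·(11 - 13) - 1 ≡ 5. → (13, 5)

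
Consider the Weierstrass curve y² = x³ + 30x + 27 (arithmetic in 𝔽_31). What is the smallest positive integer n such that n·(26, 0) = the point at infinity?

2

2P: (26, 0) + (26, 0): same x and y₁ ≡ -y₂, so the sum is the point at infinity.
2P = the point at infinity, so the order is 2.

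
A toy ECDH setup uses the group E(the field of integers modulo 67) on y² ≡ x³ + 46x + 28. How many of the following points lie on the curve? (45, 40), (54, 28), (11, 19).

(45, 40): 40² ≡ 59, rhs ≡ 26 → off.
(54, 28): 28² ≡ 47, rhs ≡ 47 → on.
(11, 19): 19² ≡ 26, rhs ≡ 56 → off.

1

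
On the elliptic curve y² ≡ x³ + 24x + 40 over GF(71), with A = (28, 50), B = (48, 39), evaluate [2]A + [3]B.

(5, 1)

First 2A:
Repeated addition: build up to 2A.
2A: tangent at (28, 50): λ = (3·28² + 24)/(2·50) ≡ 33/29. 29⁻¹ ≡ 49 (mod 71) since 29·49 = 1421 ≡ 1, so λ ≡ 33·49 ≡ 55.
  x = λ² - 28 - 28 = 3025 - 56 ≡ 58; y = λ·(28 - 58) - 50 ≡ 4. → (58, 4)
2A = (58, 4).
Next 3B:
Repeated addition: build up to 3B.
2B: tangent at (48, 39): λ = (3·48² + 24)/(2·39) ≡ 49/7. 7⁻¹ ≡ 61 (mod 71), so λ ≡ 49·61 ≡ 7.
  x = λ² - 48 - 48 = 49 - 96 ≡ 24; y = λ·(48 - 24) - 39 ≡ 58. → (24, 58)
3B: (24, 58) + (48, 39). λ = (39 - 58)/(48 - 24) ≡ 52/24 mod 71. 24⁻¹ ≡ 3 (mod 71) since 24·3 = 72 ≡ 1, so λ ≡ 14.
  x = λ² - 24 - 48 = 196 - 72 ≡ 53; y = λ·(24 - 53) - 58 ≡ 33. → (53, 33)
3B = (53, 33).
Finally 2A + 3B:
(58, 4) + (53, 33). λ = (33 - 4)/(53 - 58) ≡ 29/66 mod 71. 66⁻¹ ≡ 14 (mod 71) since 66·14 = 924 ≡ 1, so λ ≡ 51.
  x = λ² - 58 - 53 = 2601 - 111 ≡ 5; y = λ·(58 - 5) - 4 ≡ 1. → (5, 1)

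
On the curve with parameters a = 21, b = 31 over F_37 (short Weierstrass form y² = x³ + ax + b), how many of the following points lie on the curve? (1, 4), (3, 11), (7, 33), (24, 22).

(1, 4): 4² ≡ 16, rhs ≡ 16 → on.
(3, 11): 11² ≡ 10, rhs ≡ 10 → on.
(7, 33): 33² ≡ 16, rhs ≡ 3 → off.
(24, 22): 22² ≡ 3, rhs ≡ 3 → on.

3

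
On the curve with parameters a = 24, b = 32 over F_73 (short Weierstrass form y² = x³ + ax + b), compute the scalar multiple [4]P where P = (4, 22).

Repeated addition: build up to 4P.
2P: tangent at (4, 22): λ = (3·4² + 24)/(2·22) ≡ 72/44. 44⁻¹ ≡ 5 (mod 73), so λ ≡ 72·5 ≡ 68.
  x = λ² - 4 - 4 = 4624 - 8 ≡ 17; y = λ·(4 - 17) - 22 ≡ 43. → (17, 43)
3P: (17, 43) + (4, 22). λ = (22 - 43)/(4 - 17) ≡ 52/60 mod 73. 60⁻¹ ≡ 28 (mod 73), so λ ≡ 69.
  x = λ² - 17 - 4 = 4761 - 21 ≡ 68; y = λ·(17 - 68) - 43 ≡ 15. → (68, 15)
4P: (68, 15) + (4, 22). λ = (22 - 15)/(4 - 68) ≡ 7/9 mod 73. 9⁻¹ ≡ 65 (mod 73), so λ ≡ 17.
  x = λ² - 68 - 4 = 289 - 72 ≡ 71; y = λ·(68 - 71) - 15 ≡ 7. → (71, 7)

(71, 7)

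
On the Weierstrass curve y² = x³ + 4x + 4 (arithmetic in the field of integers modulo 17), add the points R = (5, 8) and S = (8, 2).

(8, 15)

(5, 8) + (8, 2). λ = (2 - 8)/(8 - 5) ≡ 11/3 mod 17. 3⁻¹ ≡ 6 (mod 17), so λ ≡ 15.
  x = λ² - 5 - 8 = 225 - 13 ≡ 8; y = λ·(5 - 8) - 8 ≡ 15. → (8, 15)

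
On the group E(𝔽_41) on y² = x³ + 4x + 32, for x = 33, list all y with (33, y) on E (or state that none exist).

12, 29

x³ + 4x + 32 = 36101 ≡ 21 (mod 41).
Square roots of 21 mod 41: 12 and 29 (since 12² = 144 ≡ 21).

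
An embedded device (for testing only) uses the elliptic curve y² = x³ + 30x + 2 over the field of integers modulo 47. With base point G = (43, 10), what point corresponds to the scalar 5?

Repeated addition: build up to 5G.
2G: tangent at (43, 10): λ = (3·43² + 30)/(2·10) ≡ 31/20. 20⁻¹ ≡ 40 (mod 47) since 20·40 = 800 ≡ 1, so λ ≡ 31·40 ≡ 18.
  x = λ² - 43 - 43 = 324 - 86 ≡ 3; y = λ·(43 - 3) - 10 ≡ 5. → (3, 5)
3G: (3, 5) + (43, 10). λ = (10 - 5)/(43 - 3) ≡ 5/40 mod 47. 40⁻¹ ≡ 20 (mod 47) since 40·20 = 800 ≡ 1, so λ ≡ 6.
  x = λ² - 3 - 43 = 36 - 46 ≡ 37; y = λ·(3 - 37) - 5 ≡ 26. → (37, 26)
4G: (37, 26) + (43, 10). λ = (10 - 26)/(43 - 37) ≡ 31/6 mod 47. 6⁻¹ ≡ 8 (mod 47), so λ ≡ 13.
  x = λ² - 37 - 43 = 169 - 80 ≡ 42; y = λ·(37 - 42) - 26 ≡ 3. → (42, 3)
5G: (42, 3) + (43, 10). λ = (10 - 3)/(43 - 42) ≡ 7/1 mod 47. 1⁻¹ ≡ 1 (mod 47) since 1·1 = 1 ≡ 1, so λ ≡ 7.
  x = λ² - 42 - 43 = 49 - 85 ≡ 11; y = λ·(42 - 11) - 3 ≡ 26. → (11, 26)

(11, 26)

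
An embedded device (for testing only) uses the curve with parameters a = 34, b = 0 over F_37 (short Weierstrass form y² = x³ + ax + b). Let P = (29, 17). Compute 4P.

Repeated addition: build up to 4P.
2P: tangent at (29, 17): λ = (3·29² + 34)/(2·17) ≡ 4/34. 34⁻¹ ≡ 12 (mod 37), so λ ≡ 4·12 ≡ 11.
  x = λ² - 29 - 29 = 121 - 58 ≡ 26; y = λ·(29 - 26) - 17 ≡ 16. → (26, 16)
3P: (26, 16) + (29, 17). λ = (17 - 16)/(29 - 26) ≡ 1/3 mod 37. 3⁻¹ ≡ 25 (mod 37) since 3·25 = 75 ≡ 1, so λ ≡ 25.
  x = λ² - 26 - 29 = 625 - 55 ≡ 15; y = λ·(26 - 15) - 16 ≡ 0. → (15, 0)
4P: (15, 0) + (29, 17). λ = (17 - 0)/(29 - 15) ≡ 17/14 mod 37. 14⁻¹ ≡ 8 (mod 37) since 14·8 = 112 ≡ 1, so λ ≡ 25.
  x = λ² - 15 - 29 = 625 - 44 ≡ 26; y = λ·(15 - 26) - 0 ≡ 21. → (26, 21)

(26, 21)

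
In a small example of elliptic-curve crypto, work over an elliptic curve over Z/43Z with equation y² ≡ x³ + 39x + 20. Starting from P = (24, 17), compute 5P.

(12, 18)

Repeated addition: build up to 5P.
2P: tangent at (24, 17): λ = (3·24² + 39)/(2·17) ≡ 4/34. 34⁻¹ ≡ 19 (mod 43) since 34·19 = 646 ≡ 1, so λ ≡ 4·19 ≡ 33.
  x = λ² - 24 - 24 = 1089 - 48 ≡ 9; y = λ·(24 - 9) - 17 ≡ 5. → (9, 5)
3P: (9, 5) + (24, 17). λ = (17 - 5)/(24 - 9) ≡ 12/15 mod 43. 15⁻¹ ≡ 23 (mod 43), so λ ≡ 18.
  x = λ² - 9 - 24 = 324 - 33 ≡ 33; y = λ·(9 - 33) - 5 ≡ 36. → (33, 36)
4P: (33, 36) + (24, 17). λ = (17 - 36)/(24 - 33) ≡ 24/34 mod 43. 34⁻¹ ≡ 19 (mod 43), so λ ≡ 26.
  x = λ² - 33 - 24 = 676 - 57 ≡ 17; y = λ·(33 - 17) - 36 ≡ 36. → (17, 36)
5P: (17, 36) + (24, 17). λ = (17 - 36)/(24 - 17) ≡ 24/7 mod 43. 7⁻¹ ≡ 37 (mod 43) since 7·37 = 259 ≡ 1, so λ ≡ 28.
  x = λ² - 17 - 24 = 784 - 41 ≡ 12; y = λ·(17 - 12) - 36 ≡ 18. → (12, 18)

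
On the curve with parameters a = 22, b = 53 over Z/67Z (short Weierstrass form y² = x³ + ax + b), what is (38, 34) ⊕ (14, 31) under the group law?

(38, 34) + (14, 31). λ = (31 - 34)/(14 - 38) ≡ 64/43 mod 67. 43⁻¹ ≡ 53 (mod 67), so λ ≡ 42.
  x = λ² - 38 - 14 = 1764 - 52 ≡ 37; y = λ·(38 - 37) - 34 ≡ 8. → (37, 8)

(37, 8)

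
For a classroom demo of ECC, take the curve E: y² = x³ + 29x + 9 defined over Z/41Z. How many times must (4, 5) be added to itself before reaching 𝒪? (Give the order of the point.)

2P: tangent at (4, 5): λ = (3·4² + 29)/(2·5) ≡ 36/10. 10⁻¹ ≡ 37 (mod 41), so λ ≡ 36·37 ≡ 20.
  x = λ² - 4 - 4 = 400 - 8 ≡ 23; y = λ·(4 - 23) - 5 ≡ 25. → (23, 25)
3P: (23, 25) + (4, 5). λ = (5 - 25)/(4 - 23) ≡ 21/22 mod 41. 22⁻¹ ≡ 28 (mod 41) since 22·28 = 616 ≡ 1, so λ ≡ 14.
  x = λ² - 23 - 4 = 196 - 27 ≡ 5; y = λ·(23 - 5) - 25 ≡ 22. → (5, 22)
4P: (5, 22) + (4, 5). λ = (5 - 22)/(4 - 5) ≡ 24/40 mod 41. 40⁻¹ ≡ 40 (mod 41), so λ ≡ 17.
  x = λ² - 5 - 4 = 289 - 9 ≡ 34; y = λ·(5 - 34) - 22 ≡ 18. → (34, 18)
5P: (34, 18) + (4, 5). λ = (5 - 18)/(4 - 34) ≡ 28/11 mod 41. 11⁻¹ ≡ 15 (mod 41) since 11·15 = 165 ≡ 1, so λ ≡ 10.
  x = λ² - 34 - 4 = 100 - 38 ≡ 21; y = λ·(34 - 21) - 18 ≡ 30. → (21, 30)
6P: (21, 30) + (4, 5). λ = (5 - 30)/(4 - 21) ≡ 16/24 mod 41. 24⁻¹ ≡ 12 (mod 41) since 24·12 = 288 ≡ 1, so λ ≡ 28.
  x = λ² - 21 - 4 = 784 - 25 ≡ 21; y = λ·(21 - 21) - 30 ≡ 11. → (21, 11)
7P: (21, 11) + (4, 5). λ = (5 - 11)/(4 - 21) ≡ 35/24 mod 41. 24⁻¹ ≡ 12 (mod 41), so λ ≡ 10.
  x = λ² - 21 - 4 = 100 - 25 ≡ 34; y = λ·(21 - 34) - 11 ≡ 23. → (34, 23)
8P: (34, 23) + (4, 5). λ = (5 - 23)/(4 - 34) ≡ 23/11 mod 41. 11⁻¹ ≡ 15 (mod 41) since 11·15 = 165 ≡ 1, so λ ≡ 17.
  x = λ² - 34 - 4 = 289 - 38 ≡ 5; y = λ·(34 - 5) - 23 ≡ 19. → (5, 19)
9P: (5, 19) + (4, 5). λ = (5 - 19)/(4 - 5) ≡ 27/40 mod 41. 40⁻¹ ≡ 40 (mod 41), so λ ≡ 14.
  x = λ² - 5 - 4 = 196 - 9 ≡ 23; y = λ·(5 - 23) - 19 ≡ 16. → (23, 16)
10P: (23, 16) + (4, 5). λ = (5 - 16)/(4 - 23) ≡ 30/22 mod 41. 22⁻¹ ≡ 28 (mod 41) since 22·28 = 616 ≡ 1, so λ ≡ 20.
  x = λ² - 23 - 4 = 400 - 27 ≡ 4; y = λ·(23 - 4) - 16 ≡ 36. → (4, 36)
11P: (4, 36) + (4, 5): same x and y₁ ≡ -y₂, so the sum is 𝒪.
11P = 𝒪, so the order is 11.

11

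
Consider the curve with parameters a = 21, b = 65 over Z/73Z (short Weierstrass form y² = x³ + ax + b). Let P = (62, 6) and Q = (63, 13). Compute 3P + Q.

First 3P:
Repeated addition: build up to 3P.
2P: tangent at (62, 6): λ = (3·62² + 21)/(2·6) ≡ 19/12. 12⁻¹ ≡ 67 (mod 73) since 12·67 = 804 ≡ 1, so λ ≡ 19·67 ≡ 32.
  x = λ² - 62 - 62 = 1024 - 124 ≡ 24; y = λ·(62 - 24) - 6 ≡ 42. → (24, 42)
3P: (24, 42) + (62, 6). λ = (6 - 42)/(62 - 24) ≡ 37/38 mod 73. 38⁻¹ ≡ 25 (mod 73), so λ ≡ 49.
  x = λ² - 24 - 62 = 2401 - 86 ≡ 52; y = λ·(24 - 52) - 42 ≡ 46. → (52, 46)
3P = (52, 46).
Finally 3P + Q:
(52, 46) + (63, 13). λ = (13 - 46)/(63 - 52) ≡ 40/11 mod 73. 11⁻¹ ≡ 20 (mod 73) since 11·20 = 220 ≡ 1, so λ ≡ 70.
  x = λ² - 52 - 63 = 4900 - 115 ≡ 40; y = λ·(52 - 40) - 46 ≡ 64. → (40, 64)

(40, 64)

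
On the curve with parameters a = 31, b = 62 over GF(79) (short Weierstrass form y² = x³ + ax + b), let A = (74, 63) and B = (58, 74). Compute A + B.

(74, 63) + (58, 74). λ = (74 - 63)/(58 - 74) ≡ 11/63 mod 79. 63⁻¹ ≡ 74 (mod 79), so λ ≡ 24.
  x = λ² - 74 - 58 = 576 - 132 ≡ 49; y = λ·(74 - 49) - 63 ≡ 63. → (49, 63)

(49, 63)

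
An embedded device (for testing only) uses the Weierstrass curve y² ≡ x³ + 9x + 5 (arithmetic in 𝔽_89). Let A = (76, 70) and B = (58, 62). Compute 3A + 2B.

(39, 32)

First 3A:
Repeated addition: build up to 3A.
2A: tangent at (76, 70): λ = (3·76² + 9)/(2·70) ≡ 71/51. 51⁻¹ ≡ 7 (mod 89), so λ ≡ 71·7 ≡ 52.
  x = λ² - 76 - 76 = 2704 - 152 ≡ 60; y = λ·(76 - 60) - 70 ≡ 50. → (60, 50)
3A: (60, 50) + (76, 70). λ = (70 - 50)/(76 - 60) ≡ 20/16 mod 89. 16⁻¹ ≡ 39 (mod 89), so λ ≡ 68.
  x = λ² - 60 - 76 = 4624 - 136 ≡ 38; y = λ·(60 - 38) - 50 ≡ 22. → (38, 22)
3A = (38, 22).
Next 2B:
Repeated addition: build up to 2B.
2B: tangent at (58, 62): λ = (3·58² + 9)/(2·62) ≡ 44/35. 35⁻¹ ≡ 28 (mod 89) since 35·28 = 980 ≡ 1, so λ ≡ 44·28 ≡ 75.
  x = λ² - 58 - 58 = 5625 - 116 ≡ 80; y = λ·(58 - 80) - 62 ≡ 68. → (80, 68)
2B = (80, 68).
Finally 3A + 2B:
(38, 22) + (80, 68). λ = (68 - 22)/(80 - 38) ≡ 46/42 mod 89. 42⁻¹ ≡ 53 (mod 89), so λ ≡ 35.
  x = λ² - 38 - 80 = 1225 - 118 ≡ 39; y = λ·(38 - 39) - 22 ≡ 32. → (39, 32)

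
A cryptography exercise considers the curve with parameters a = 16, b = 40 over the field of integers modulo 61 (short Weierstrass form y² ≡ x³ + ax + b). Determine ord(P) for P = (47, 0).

2P: (47, 0) + (47, 0): same x and y₁ ≡ -y₂, so the sum is ∞.
2P = ∞, so the order is 2.

2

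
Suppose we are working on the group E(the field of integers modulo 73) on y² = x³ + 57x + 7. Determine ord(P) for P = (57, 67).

2P: tangent at (57, 67): λ = (3·57² + 57)/(2·67) ≡ 22/61. 61⁻¹ ≡ 6 (mod 73), so λ ≡ 22·6 ≡ 59.
  x = λ² - 57 - 57 = 3481 - 114 ≡ 9; y = λ·(57 - 9) - 67 ≡ 64. → (9, 64)
3P: (9, 64) + (57, 67). λ = (67 - 64)/(57 - 9) ≡ 3/48 mod 73. 48⁻¹ ≡ 35 (mod 73), so λ ≡ 32.
  x = λ² - 9 - 57 = 1024 - 66 ≡ 9; y = λ·(9 - 9) - 64 ≡ 9. → (9, 9)
4P: (9, 9) + (57, 67). λ = (67 - 9)/(57 - 9) ≡ 58/48 mod 73. 48⁻¹ ≡ 35 (mod 73), so λ ≡ 59.
  x = λ² - 9 - 57 = 3481 - 66 ≡ 57; y = λ·(9 - 57) - 9 ≡ 6. → (57, 6)
5P: (57, 6) + (57, 67): same x and y₁ ≡ -y₂, so the sum is the point at infinity.
5P = the point at infinity, so the order is 5.

5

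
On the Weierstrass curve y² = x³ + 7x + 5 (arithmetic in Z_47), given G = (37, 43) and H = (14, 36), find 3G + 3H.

First 3G:
Repeated addition: build up to 3G.
2G: tangent at (37, 43): λ = (3·37² + 7)/(2·43) ≡ 25/39. 39⁻¹ ≡ 41 (mod 47), so λ ≡ 25·41 ≡ 38.
  x = λ² - 37 - 37 = 1444 - 74 ≡ 7; y = λ·(37 - 7) - 43 ≡ 16. → (7, 16)
3G: (7, 16) + (37, 43). λ = (43 - 16)/(37 - 7) ≡ 27/30 mod 47. 30⁻¹ ≡ 11 (mod 47), so λ ≡ 15.
  x = λ² - 7 - 37 = 225 - 44 ≡ 40; y = λ·(7 - 40) - 16 ≡ 6. → (40, 6)
3G = (40, 6).
Next 3H:
Repeated addition: build up to 3H.
2H: tangent at (14, 36): λ = (3·14² + 7)/(2·36) ≡ 31/25. 25⁻¹ ≡ 32 (mod 47), so λ ≡ 31·32 ≡ 5.
  x = λ² - 14 - 14 = 25 - 28 ≡ 44; y = λ·(14 - 44) - 36 ≡ 2. → (44, 2)
3H: (44, 2) + (14, 36). λ = (36 - 2)/(14 - 44) ≡ 34/17 mod 47. 17⁻¹ ≡ 36 (mod 47), so λ ≡ 2.
  x = λ² - 44 - 14 = 4 - 58 ≡ 40; y = λ·(44 - 40) - 2 ≡ 6. → (40, 6)
3H = (40, 6).
Finally 3G + 3H:
tangent at (40, 6): λ = (3·40² + 7)/(2·6) ≡ 13/12. 12⁻¹ ≡ 4 (mod 47), so λ ≡ 13·4 ≡ 5.
  x = λ² - 40 - 40 = 25 - 80 ≡ 39; y = λ·(40 - 39) - 6 ≡ 46. → (39, 46)

(39, 46)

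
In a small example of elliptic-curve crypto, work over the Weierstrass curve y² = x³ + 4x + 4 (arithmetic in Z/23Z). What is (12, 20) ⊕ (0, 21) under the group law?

(15, 9)

(12, 20) + (0, 21). λ = (21 - 20)/(0 - 12) ≡ 1/11 mod 23. 11⁻¹ ≡ 21 (mod 23), so λ ≡ 21.
  x = λ² - 12 - 0 = 441 - 12 ≡ 15; y = λ·(12 - 15) - 20 ≡ 9. → (15, 9)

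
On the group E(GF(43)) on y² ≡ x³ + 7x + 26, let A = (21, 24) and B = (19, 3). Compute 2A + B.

(33, 17)

First 2A:
Repeated addition: build up to 2A.
2A: tangent at (21, 24): λ = (3·21² + 7)/(2·24) ≡ 40/5. 5⁻¹ ≡ 26 (mod 43), so λ ≡ 40·26 ≡ 8.
  x = λ² - 21 - 21 = 64 - 42 ≡ 22; y = λ·(21 - 22) - 24 ≡ 11. → (22, 11)
2A = (22, 11).
Finally 2A + B:
(22, 11) + (19, 3). λ = (3 - 11)/(19 - 22) ≡ 35/40 mod 43. 40⁻¹ ≡ 14 (mod 43) since 40·14 = 560 ≡ 1, so λ ≡ 17.
  x = λ² - 22 - 19 = 289 - 41 ≡ 33; y = λ·(22 - 33) - 11 ≡ 17. → (33, 17)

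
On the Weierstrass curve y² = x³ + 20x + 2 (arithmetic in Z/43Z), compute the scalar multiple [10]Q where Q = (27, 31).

Double-and-add on 10 = (1010)₂. Start with Q = (27, 31) for the leading 1-bit.
double: tangent at (27, 31): λ = (3·27² + 20)/(2·31) ≡ 14/19. 19⁻¹ ≡ 34 (mod 43), so λ ≡ 14·34 ≡ 3.
  x = λ² - 27 - 27 = 9 - 54 ≡ 41; y = λ·(27 - 41) - 31 ≡ 13. → (41, 13)
double: tangent at (41, 13): λ = (3·41² + 20)/(2·13) ≡ 32/26. 26⁻¹ ≡ 5 (mod 43) since 26·5 = 130 ≡ 1, so λ ≡ 32·5 ≡ 31.
  x = λ² - 41 - 41 = 961 - 82 ≡ 19; y = λ·(41 - 19) - 13 ≡ 24. → (19, 24)
add Q: (19, 24) + (27, 31). λ = (31 - 24)/(27 - 19) ≡ 7/8 mod 43. 8⁻¹ ≡ 27 (mod 43), so λ ≡ 17.
  x = λ² - 19 - 27 = 289 - 46 ≡ 28; y = λ·(19 - 28) - 24 ≡ 38. → (28, 38)
double: tangent at (28, 38): λ = (3·28² + 20)/(2·38) ≡ 7/33. 33⁻¹ ≡ 30 (mod 43), so λ ≡ 7·30 ≡ 38.
  x = λ² - 28 - 28 = 1444 - 56 ≡ 12; y = λ·(28 - 12) - 38 ≡ 11. → (12, 11)

(12, 11)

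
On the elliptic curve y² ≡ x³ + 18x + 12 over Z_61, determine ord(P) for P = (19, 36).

2P: tangent at (19, 36): λ = (3·19² + 18)/(2·36) ≡ 3/11. 11⁻¹ ≡ 50 (mod 61) since 11·50 = 550 ≡ 1, so λ ≡ 3·50 ≡ 28.
  x = λ² - 19 - 19 = 784 - 38 ≡ 14; y = λ·(19 - 14) - 36 ≡ 43. → (14, 43)
3P: (14, 43) + (19, 36). λ = (36 - 43)/(19 - 14) ≡ 54/5 mod 61. 5⁻¹ ≡ 49 (mod 61), so λ ≡ 23.
  x = λ² - 14 - 19 = 529 - 33 ≡ 8; y = λ·(14 - 8) - 43 ≡ 34. → (8, 34)
4P: (8, 34) + (19, 36). λ = (36 - 34)/(19 - 8) ≡ 2/11 mod 61. 11⁻¹ ≡ 50 (mod 61) since 11·50 = 550 ≡ 1, so λ ≡ 39.
  x = λ² - 8 - 19 = 1521 - 27 ≡ 30; y = λ·(8 - 30) - 34 ≡ 23. → (30, 23)
5P: (30, 23) + (19, 36). λ = (36 - 23)/(19 - 30) ≡ 13/50 mod 61. 50⁻¹ ≡ 11 (mod 61), so λ ≡ 21.
  x = λ² - 30 - 19 = 441 - 49 ≡ 26; y = λ·(30 - 26) - 23 ≡ 0. → (26, 0)
6P: (26, 0) + (19, 36). λ = (36 - 0)/(19 - 26) ≡ 36/54 mod 61. 54⁻¹ ≡ 26 (mod 61), so λ ≡ 21.
  x = λ² - 26 - 19 = 441 - 45 ≡ 30; y = λ·(26 - 30) - 0 ≡ 38. → (30, 38)
7P: (30, 38) + (19, 36). λ = (36 - 38)/(19 - 30) ≡ 59/50 mod 61. 50⁻¹ ≡ 11 (mod 61), so λ ≡ 39.
  x = λ² - 30 - 19 = 1521 - 49 ≡ 8; y = λ·(30 - 8) - 38 ≡ 27. → (8, 27)
8P: (8, 27) + (19, 36). λ = (36 - 27)/(19 - 8) ≡ 9/11 mod 61. 11⁻¹ ≡ 50 (mod 61), so λ ≡ 23.
  x = λ² - 8 - 19 = 529 - 27 ≡ 14; y = λ·(8 - 14) - 27 ≡ 18. → (14, 18)
9P: (14, 18) + (19, 36). λ = (36 - 18)/(19 - 14) ≡ 18/5 mod 61. 5⁻¹ ≡ 49 (mod 61) since 5·49 = 245 ≡ 1, so λ ≡ 28.
  x = λ² - 14 - 19 = 784 - 33 ≡ 19; y = λ·(14 - 19) - 18 ≡ 25. → (19, 25)
10P: (19, 25) + (19, 36): same x and y₁ ≡ -y₂, so the sum is 𝒪.
10P = 𝒪, so the order is 10.

10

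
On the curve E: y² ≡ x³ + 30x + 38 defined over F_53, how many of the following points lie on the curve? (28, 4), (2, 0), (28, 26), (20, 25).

2

(28, 4): 4² ≡ 16, rhs ≡ 40 → off.
(2, 0): 0² ≡ 0, rhs ≡ 0 → on.
(28, 26): 26² ≡ 40, rhs ≡ 40 → on.
(20, 25): 25² ≡ 42, rhs ≡ 52 → off.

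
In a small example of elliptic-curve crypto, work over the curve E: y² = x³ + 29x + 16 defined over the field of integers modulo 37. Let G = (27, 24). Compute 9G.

Double-and-add on 9 = (1001)₂. Start with G = (27, 24) for the leading 1-bit.
double: tangent at (27, 24): λ = (3·27² + 29)/(2·24) ≡ 33/11. 11⁻¹ ≡ 27 (mod 37), so λ ≡ 33·27 ≡ 3.
  x = λ² - 27 - 27 = 9 - 54 ≡ 29; y = λ·(27 - 29) - 24 ≡ 7. → (29, 7)
double: tangent at (29, 7): λ = (3·29² + 29)/(2·7) ≡ 36/14. 14⁻¹ ≡ 8 (mod 37), so λ ≡ 36·8 ≡ 29.
  x = λ² - 29 - 29 = 841 - 58 ≡ 6; y = λ·(29 - 6) - 7 ≡ 31. → (6, 31)
double: tangent at (6, 31): λ = (3·6² + 29)/(2·31) ≡ 26/25. 25⁻¹ ≡ 3 (mod 37), so λ ≡ 26·3 ≡ 4.
  x = λ² - 6 - 6 = 16 - 12 ≡ 4; y = λ·(6 - 4) - 31 ≡ 14. → (4, 14)
add G: (4, 14) + (27, 24). λ = (24 - 14)/(27 - 4) ≡ 10/23 mod 37. 23⁻¹ ≡ 29 (mod 37), so λ ≡ 31.
  x = λ² - 4 - 27 = 961 - 31 ≡ 5; y = λ·(4 - 5) - 14 ≡ 29. → (5, 29)

(5, 29)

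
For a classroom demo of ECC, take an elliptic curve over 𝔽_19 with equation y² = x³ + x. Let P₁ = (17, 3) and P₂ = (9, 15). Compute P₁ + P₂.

(17, 3) + (9, 15). λ = (15 - 3)/(9 - 17) ≡ 12/11 mod 19. 11⁻¹ ≡ 7 (mod 19), so λ ≡ 8.
  x = λ² - 17 - 9 = 64 - 26 ≡ 0; y = λ·(17 - 0) - 3 ≡ 0. → (0, 0)

(0, 0)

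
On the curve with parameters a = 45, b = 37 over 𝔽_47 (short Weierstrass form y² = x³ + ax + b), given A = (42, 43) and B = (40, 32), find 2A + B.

First 2A:
Repeated addition: build up to 2A.
2A: tangent at (42, 43): λ = (3·42² + 45)/(2·43) ≡ 26/39. 39⁻¹ ≡ 41 (mod 47) since 39·41 = 1599 ≡ 1, so λ ≡ 26·41 ≡ 32.
  x = λ² - 42 - 42 = 1024 - 84 ≡ 0; y = λ·(42 - 0) - 43 ≡ 32. → (0, 32)
2A = (0, 32).
Finally 2A + B:
(0, 32) + (40, 32). λ = (32 - 32)/(40 - 0) ≡ 0/40 mod 47. 40⁻¹ ≡ 20 (mod 47), so λ ≡ 0.
  x = λ² - 0 - 40 = 0 - 40 ≡ 7; y = λ·(0 - 7) - 32 ≡ 15. → (7, 15)

(7, 15)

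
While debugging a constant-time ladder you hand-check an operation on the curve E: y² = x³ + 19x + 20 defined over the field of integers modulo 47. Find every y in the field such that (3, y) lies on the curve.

x³ + 19x + 20 = 104 ≡ 10 (mod 47).
10 is a non-residue mod 47; no y exists.

none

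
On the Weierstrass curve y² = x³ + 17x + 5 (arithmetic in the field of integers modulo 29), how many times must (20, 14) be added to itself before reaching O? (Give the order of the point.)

2P: tangent at (20, 14): λ = (3·20² + 17)/(2·14) ≡ 28/28. 28⁻¹ ≡ 28 (mod 29), so λ ≡ 28·28 ≡ 1.
  x = λ² - 20 - 20 = 1 - 40 ≡ 19; y = λ·(20 - 19) - 14 ≡ 16. → (19, 16)
3P: (19, 16) + (20, 14). λ = (14 - 16)/(20 - 19) ≡ 27/1 mod 29. 1⁻¹ ≡ 1 (mod 29) since 1·1 = 1 ≡ 1, so λ ≡ 27.
  x = λ² - 19 - 20 = 729 - 39 ≡ 23; y = λ·(19 - 23) - 16 ≡ 21. → (23, 21)
4P: (23, 21) + (20, 14). λ = (14 - 21)/(20 - 23) ≡ 22/26 mod 29. 26⁻¹ ≡ 19 (mod 29), so λ ≡ 12.
  x = λ² - 23 - 20 = 144 - 43 ≡ 14; y = λ·(23 - 14) - 21 ≡ 0. → (14, 0)
5P: (14, 0) + (20, 14). λ = (14 - 0)/(20 - 14) ≡ 14/6 mod 29. 6⁻¹ ≡ 5 (mod 29) since 6·5 = 30 ≡ 1, so λ ≡ 12.
  x = λ² - 14 - 20 = 144 - 34 ≡ 23; y = λ·(14 - 23) - 0 ≡ 8. → (23, 8)
6P: (23, 8) + (20, 14). λ = (14 - 8)/(20 - 23) ≡ 6/26 mod 29. 26⁻¹ ≡ 19 (mod 29), so λ ≡ 27.
  x = λ² - 23 - 20 = 729 - 43 ≡ 19; y = λ·(23 - 19) - 8 ≡ 13. → (19, 13)
7P: (19, 13) + (20, 14). λ = (14 - 13)/(20 - 19) ≡ 1/1 mod 29. 1⁻¹ ≡ 1 (mod 29), so λ ≡ 1.
  x = λ² - 19 - 20 = 1 - 39 ≡ 20; y = λ·(19 - 20) - 13 ≡ 15. → (20, 15)
8P: (20, 15) + (20, 14): same x and y₁ ≡ -y₂, so the sum is O.
8P = O, so the order is 8.

8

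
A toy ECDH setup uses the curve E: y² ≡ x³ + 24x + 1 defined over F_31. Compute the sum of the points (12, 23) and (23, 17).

(15, 4)

(12, 23) + (23, 17). λ = (17 - 23)/(23 - 12) ≡ 25/11 mod 31. 11⁻¹ ≡ 17 (mod 31) since 11·17 = 187 ≡ 1, so λ ≡ 22.
  x = λ² - 12 - 23 = 484 - 35 ≡ 15; y = λ·(12 - 15) - 23 ≡ 4. → (15, 4)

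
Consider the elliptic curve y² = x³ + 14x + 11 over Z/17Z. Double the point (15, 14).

(2, 9)

tangent at (15, 14): λ = (3·15² + 14)/(2·14) ≡ 9/11. 11⁻¹ ≡ 14 (mod 17), so λ ≡ 9·14 ≡ 7.
  x = λ² - 15 - 15 = 49 - 30 ≡ 2; y = λ·(15 - 2) - 14 ≡ 9. → (2, 9)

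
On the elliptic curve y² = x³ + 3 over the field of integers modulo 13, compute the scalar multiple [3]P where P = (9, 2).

Repeated addition: build up to 3P.
2P: tangent at (9, 2): λ = (3·9² + 0)/(2·2) ≡ 9/4. 4⁻¹ ≡ 10 (mod 13) since 4·10 = 40 ≡ 1, so λ ≡ 9·10 ≡ 12.
  x = λ² - 9 - 9 = 144 - 18 ≡ 9; y = λ·(9 - 9) - 2 ≡ 11. → (9, 11)
3P: (9, 11) + (9, 2): same x and y₁ ≡ -y₂, so the sum is O.

O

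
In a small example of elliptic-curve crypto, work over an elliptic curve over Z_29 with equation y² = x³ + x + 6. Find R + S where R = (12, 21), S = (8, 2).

(12, 21) + (8, 2). λ = (2 - 21)/(8 - 12) ≡ 10/25 mod 29. 25⁻¹ ≡ 7 (mod 29), so λ ≡ 12.
  x = λ² - 12 - 8 = 144 - 20 ≡ 8; y = λ·(12 - 8) - 21 ≡ 27. → (8, 27)

(8, 27)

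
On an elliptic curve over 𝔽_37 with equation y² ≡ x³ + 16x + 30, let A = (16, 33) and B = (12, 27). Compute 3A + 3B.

(13, 20)

First 3A:
Repeated addition: build up to 3A.
2A: tangent at (16, 33): λ = (3·16² + 16)/(2·33) ≡ 7/29. 29⁻¹ ≡ 23 (mod 37), so λ ≡ 7·23 ≡ 13.
  x = λ² - 16 - 16 = 169 - 32 ≡ 26; y = λ·(16 - 26) - 33 ≡ 22. → (26, 22)
3A: (26, 22) + (16, 33). λ = (33 - 22)/(16 - 26) ≡ 11/27 mod 37. 27⁻¹ ≡ 11 (mod 37) since 27·11 = 297 ≡ 1, so λ ≡ 10.
  x = λ² - 26 - 16 = 100 - 42 ≡ 21; y = λ·(26 - 21) - 22 ≡ 28. → (21, 28)
3A = (21, 28).
Next 3B:
Repeated addition: build up to 3B.
2B: tangent at (12, 27): λ = (3·12² + 16)/(2·27) ≡ 4/17. 17⁻¹ ≡ 24 (mod 37) since 17·24 = 408 ≡ 1, so λ ≡ 4·24 ≡ 22.
  x = λ² - 12 - 12 = 484 - 24 ≡ 16; y = λ·(12 - 16) - 27 ≡ 33. → (16, 33)
3B: (16, 33) + (12, 27). λ = (27 - 33)/(12 - 16) ≡ 31/33 mod 37. 33⁻¹ ≡ 9 (mod 37) since 33·9 = 297 ≡ 1, so λ ≡ 20.
  x = λ² - 16 - 12 = 400 - 28 ≡ 2; y = λ·(16 - 2) - 33 ≡ 25. → (2, 25)
3B = (2, 25).
Finally 3A + 3B:
(21, 28) + (2, 25). λ = (25 - 28)/(2 - 21) ≡ 34/18 mod 37. 18⁻¹ ≡ 35 (mod 37), so λ ≡ 6.
  x = λ² - 21 - 2 = 36 - 23 ≡ 13; y = λ·(21 - 13) - 28 ≡ 20. → (13, 20)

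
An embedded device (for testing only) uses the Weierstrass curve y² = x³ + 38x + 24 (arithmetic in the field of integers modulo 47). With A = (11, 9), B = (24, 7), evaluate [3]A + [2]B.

(46, 19)

First 3A:
Repeated addition: build up to 3A.
2A: tangent at (11, 9): λ = (3·11² + 38)/(2·9) ≡ 25/18. 18⁻¹ ≡ 34 (mod 47), so λ ≡ 25·34 ≡ 4.
  x = λ² - 11 - 11 = 16 - 22 ≡ 41; y = λ·(11 - 41) - 9 ≡ 12. → (41, 12)
3A: (41, 12) + (11, 9). λ = (9 - 12)/(11 - 41) ≡ 44/17 mod 47. 17⁻¹ ≡ 36 (mod 47) since 17·36 = 612 ≡ 1, so λ ≡ 33.
  x = λ² - 41 - 11 = 1089 - 52 ≡ 3; y = λ·(41 - 3) - 12 ≡ 20. → (3, 20)
3A = (3, 20).
Next 2B:
Repeated addition: build up to 2B.
2B: tangent at (24, 7): λ = (3·24² + 38)/(2·7) ≡ 27/14. 14⁻¹ ≡ 37 (mod 47), so λ ≡ 27·37 ≡ 12.
  x = λ² - 24 - 24 = 144 - 48 ≡ 2; y = λ·(24 - 2) - 7 ≡ 22. → (2, 22)
2B = (2, 22).
Finally 3A + 2B:
(3, 20) + (2, 22). λ = (22 - 20)/(2 - 3) ≡ 2/46 mod 47. 46⁻¹ ≡ 46 (mod 47), so λ ≡ 45.
  x = λ² - 3 - 2 = 2025 - 5 ≡ 46; y = λ·(3 - 46) - 20 ≡ 19. → (46, 19)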